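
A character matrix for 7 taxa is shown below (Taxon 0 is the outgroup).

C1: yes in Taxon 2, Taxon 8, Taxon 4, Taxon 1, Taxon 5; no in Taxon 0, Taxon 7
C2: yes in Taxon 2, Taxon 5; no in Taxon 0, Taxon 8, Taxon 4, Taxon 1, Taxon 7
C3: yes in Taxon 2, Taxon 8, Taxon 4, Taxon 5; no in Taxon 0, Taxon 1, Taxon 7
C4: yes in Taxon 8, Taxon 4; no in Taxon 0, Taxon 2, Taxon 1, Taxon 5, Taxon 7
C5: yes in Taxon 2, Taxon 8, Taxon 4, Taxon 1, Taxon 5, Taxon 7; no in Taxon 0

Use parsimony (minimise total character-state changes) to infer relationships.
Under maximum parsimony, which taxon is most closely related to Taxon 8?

The outgroup has state 'no' for every character, so 'yes' is the derived state throughout.
C1 (derived state 'yes') is shared by Taxon 1, Taxon 2, Taxon 4, Taxon 5, and Taxon 8 — a synapomorphy uniting that clade.
Only Taxon 2 and Taxon 5 show the derived state 'yes' for C2, supporting them as a clade.
C3: derived state 'yes' in Taxon 2, Taxon 4, Taxon 5, and Taxon 8 only — synapomorphy for {Taxon 2, Taxon 4, Taxon 5, Taxon 8}.
C4: derived state 'yes' in Taxon 4 and Taxon 8 only — synapomorphy for {Taxon 4, Taxon 8}.
All ingroup taxa share the derived state 'yes' for C5; it defines the ingroup but does not resolve relationships within it.
Most parsimonious ingroup topology: ((((Taxon 2,Taxon 5),(Taxon 8,Taxon 4)),Taxon 1),Taxon 7).
Taxon 8 and Taxon 4 form a cherry on this tree, so they are sister taxa.

Taxon 4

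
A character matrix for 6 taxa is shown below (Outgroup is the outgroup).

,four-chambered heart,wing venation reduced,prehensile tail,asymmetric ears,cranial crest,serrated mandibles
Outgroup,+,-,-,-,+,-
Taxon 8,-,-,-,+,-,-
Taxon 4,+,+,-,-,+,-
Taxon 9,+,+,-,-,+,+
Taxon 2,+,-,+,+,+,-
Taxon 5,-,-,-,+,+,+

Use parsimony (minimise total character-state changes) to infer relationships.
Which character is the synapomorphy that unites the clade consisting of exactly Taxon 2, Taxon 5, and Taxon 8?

Character polarity is set by the outgroup: the derived state is whichever differs from the outgroup's state, so for four-chambered heart, cranial crest the derived state is '-', and for the remaining characters it is '+'.
four-chambered heart: derived state '-' in Taxon 5 and Taxon 8 only — synapomorphy for {Taxon 5, Taxon 8}.
Only Taxon 4 and Taxon 9 show the derived state '+' for wing venation reduced, supporting them as a clade.
prehensile tail (derived state '+') is unique to Taxon 2 (autapomorphy; uninformative for grouping).
asymmetric ears: derived state '+' in Taxon 2, Taxon 5, and Taxon 8 only — synapomorphy for {Taxon 2, Taxon 5, Taxon 8}.
cranial crest (derived state '-') is unique to Taxon 8 (autapomorphy; uninformative for grouping).
serrated mandibles groups Taxon 5 and Taxon 9, which is incompatible with the clades supported by the remaining characters; treating it as convergent (homoplasy) costs fewer steps than any alternative tree.
Most parsimonious ingroup topology: (((Taxon 8,Taxon 5),Taxon 2),(Taxon 4,Taxon 9)).
The clade {Taxon 2, Taxon 5, Taxon 8} is supported by asymmetric ears: its derived state '+' occurs in exactly those taxa and in no other taxon (including the outgroup).

asymmetric ears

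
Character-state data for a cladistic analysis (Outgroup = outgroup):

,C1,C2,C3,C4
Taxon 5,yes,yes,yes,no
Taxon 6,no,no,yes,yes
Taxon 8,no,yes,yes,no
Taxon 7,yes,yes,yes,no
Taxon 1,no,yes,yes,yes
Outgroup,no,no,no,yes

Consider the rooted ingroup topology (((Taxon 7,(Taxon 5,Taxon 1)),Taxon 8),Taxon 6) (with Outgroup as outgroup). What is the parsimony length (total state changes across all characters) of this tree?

6

Map each character onto (((Taxon 7,(Taxon 5,Taxon 1)),Taxon 8),Taxon 6) (rooted by Outgroup) and count the minimum state changes it requires (Fitch parsimony):
C1: 2; C2: 1; C3: 1; C4: 2.
Total tree length = 6.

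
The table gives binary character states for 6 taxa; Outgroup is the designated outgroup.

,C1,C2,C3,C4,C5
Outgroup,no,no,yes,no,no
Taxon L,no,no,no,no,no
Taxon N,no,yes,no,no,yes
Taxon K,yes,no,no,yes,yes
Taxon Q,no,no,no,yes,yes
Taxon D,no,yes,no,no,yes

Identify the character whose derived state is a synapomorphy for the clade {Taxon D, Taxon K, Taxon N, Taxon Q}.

Character polarity is set by the outgroup: the derived state is whichever differs from the outgroup's state, so for C3 the derived state is 'no', and for the remaining characters it is 'yes'.
C1 (derived state 'yes') is unique to Taxon K (autapomorphy; uninformative for grouping).
C2: derived state 'yes' in Taxon D and Taxon N only — synapomorphy for {Taxon D, Taxon N}.
All ingroup taxa share the derived state 'no' for C3; it defines the ingroup but does not resolve relationships within it.
Only Taxon K and Taxon Q show the derived state 'yes' for C4, supporting them as a clade.
C5 (derived state 'yes') is shared by Taxon D, Taxon K, Taxon N, and Taxon Q — a synapomorphy uniting that clade.
Most parsimonious ingroup topology: (Taxon L,((Taxon N,Taxon D),(Taxon K,Taxon Q))).
The clade {Taxon D, Taxon K, Taxon N, Taxon Q} is supported by C5: its derived state 'yes' occurs in exactly those taxa and in no other taxon (including the outgroup).

C5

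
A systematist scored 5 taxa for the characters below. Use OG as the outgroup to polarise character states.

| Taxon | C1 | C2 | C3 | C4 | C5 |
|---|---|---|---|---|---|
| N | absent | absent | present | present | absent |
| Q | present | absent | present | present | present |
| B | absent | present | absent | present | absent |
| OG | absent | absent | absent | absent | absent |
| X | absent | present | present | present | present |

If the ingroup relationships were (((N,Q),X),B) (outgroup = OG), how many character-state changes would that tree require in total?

Map each character onto (((N,Q),X),B) (rooted by OG) and count the minimum state changes it requires (Fitch parsimony):
C1: 1; C2: 2; C3: 1; C4: 1; C5: 2.
Total tree length = 7.

7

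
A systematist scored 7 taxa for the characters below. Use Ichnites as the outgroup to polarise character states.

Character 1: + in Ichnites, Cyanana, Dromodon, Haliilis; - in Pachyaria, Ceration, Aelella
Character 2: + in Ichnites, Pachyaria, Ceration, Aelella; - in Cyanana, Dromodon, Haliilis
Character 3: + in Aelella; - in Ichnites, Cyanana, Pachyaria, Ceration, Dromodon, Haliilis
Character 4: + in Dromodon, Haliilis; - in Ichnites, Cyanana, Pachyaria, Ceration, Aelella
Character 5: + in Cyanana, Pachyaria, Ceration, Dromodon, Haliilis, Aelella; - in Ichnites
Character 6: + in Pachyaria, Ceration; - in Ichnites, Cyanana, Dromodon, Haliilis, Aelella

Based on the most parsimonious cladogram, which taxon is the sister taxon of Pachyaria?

Ceration

Character polarity is set by the outgroup: the derived state is whichever differs from the outgroup's state, so for Character 1, Character 2 the derived state is '-', and for the remaining characters it is '+'.
Character 1: derived state '-' in Aelella, Ceration, and Pachyaria only — synapomorphy for {Aelella, Ceration, Pachyaria}.
Only Cyanana, Dromodon, and Haliilis show the derived state '-' for Character 2, supporting them as a clade.
Character 3: derived state '+' in Aelella only — an autapomorphy, so it tells us nothing about relationships among taxa.
Character 4: derived state '+' in Dromodon and Haliilis only — synapomorphy for {Dromodon, Haliilis}.
All ingroup taxa share the derived state '+' for Character 5; it defines the ingroup but does not resolve relationships within it.
Only Ceration and Pachyaria show the derived state '+' for Character 6, supporting them as a clade.
Most parsimonious ingroup topology: ((Cyanana,(Dromodon,Haliilis)),((Pachyaria,Ceration),Aelella)).
Pachyaria and Ceration form a cherry on this tree, so they are sister taxa.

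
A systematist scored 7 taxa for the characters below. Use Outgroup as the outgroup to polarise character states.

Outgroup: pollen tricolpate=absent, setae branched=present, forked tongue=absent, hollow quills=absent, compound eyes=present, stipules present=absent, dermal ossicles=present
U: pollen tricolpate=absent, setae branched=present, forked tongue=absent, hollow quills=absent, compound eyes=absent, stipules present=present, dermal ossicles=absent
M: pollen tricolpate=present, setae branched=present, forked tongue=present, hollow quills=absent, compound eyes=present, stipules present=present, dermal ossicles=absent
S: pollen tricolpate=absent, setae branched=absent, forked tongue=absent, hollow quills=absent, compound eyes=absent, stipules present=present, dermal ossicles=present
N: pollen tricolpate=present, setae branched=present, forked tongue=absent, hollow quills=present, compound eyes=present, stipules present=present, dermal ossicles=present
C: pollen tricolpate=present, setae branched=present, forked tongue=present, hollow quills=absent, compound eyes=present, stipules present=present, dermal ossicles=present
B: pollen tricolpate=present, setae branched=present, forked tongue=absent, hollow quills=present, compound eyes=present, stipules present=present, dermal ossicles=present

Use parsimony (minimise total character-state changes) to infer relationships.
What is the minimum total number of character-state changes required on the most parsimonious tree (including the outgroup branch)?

8

Character polarity is set by the outgroup: the derived state is whichever differs from the outgroup's state, so for setae branched, compound eyes, dermal ossicles the derived state is 'absent', and for the remaining characters it is 'present'.
Only B, C, M, and N show the derived state 'present' for pollen tricolpate, supporting them as a clade.
setae branched (derived state 'absent') is unique to S (autapomorphy; uninformative for grouping).
Only C and M show the derived state 'present' for forked tongue, supporting them as a clade.
hollow quills: derived state 'present' in B and N only — synapomorphy for {B, N}.
compound eyes (derived state 'absent') is shared by S and U — a synapomorphy uniting that clade.
All ingroup taxa share the derived state 'present' for stipules present; it defines the ingroup but does not resolve relationships within it.
dermal ossicles (state 'absent') occurs in M and U but conflicts with the nesting implied by the other characters — most parsimoniously interpreted as homoplasy.
Most parsimonious ingroup topology: ((U,S),((M,C),(N,B))).
Changes per character on this tree: pollen tricolpate: 1; setae branched: 1; forked tongue: 1; hollow quills: 1; compound eyes: 1; stipules present: 1; dermal ossicles: 2.
Total = 8.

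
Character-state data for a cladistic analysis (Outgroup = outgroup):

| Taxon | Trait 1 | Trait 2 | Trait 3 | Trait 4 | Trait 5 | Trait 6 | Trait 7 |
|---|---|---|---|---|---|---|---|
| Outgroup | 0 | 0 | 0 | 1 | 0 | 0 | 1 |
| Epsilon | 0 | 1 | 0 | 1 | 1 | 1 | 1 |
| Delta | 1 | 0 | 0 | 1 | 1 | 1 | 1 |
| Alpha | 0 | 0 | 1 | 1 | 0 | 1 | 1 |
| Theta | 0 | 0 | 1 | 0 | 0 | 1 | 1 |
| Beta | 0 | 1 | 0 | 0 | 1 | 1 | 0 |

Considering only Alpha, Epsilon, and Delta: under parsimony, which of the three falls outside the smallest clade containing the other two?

Alpha

Character polarity is set by the outgroup: the derived state is whichever differs from the outgroup's state, so for Trait 4, Trait 7 the derived state is '0', and for the remaining characters it is '1'.
Trait 1 (derived state '1') is unique to Delta (autapomorphy; uninformative for grouping).
Trait 2: derived state '1' in Beta and Epsilon only — synapomorphy for {Beta, Epsilon}.
Only Alpha and Theta show the derived state '1' for Trait 3, supporting them as a clade.
Trait 4 groups Beta and Theta, which is incompatible with the clades supported by the remaining characters; treating it as convergent (homoplasy) costs fewer steps than any alternative tree.
Trait 5: derived state '1' in Beta, Delta, and Epsilon only — synapomorphy for {Beta, Delta, Epsilon}.
All ingroup taxa share the derived state '1' for Trait 6; it defines the ingroup but does not resolve relationships within it.
Trait 7: derived state '0' in Beta only — an autapomorphy, so it tells us nothing about relationships among taxa.
Most parsimonious ingroup topology: (((Epsilon,Beta),Delta),(Alpha,Theta)).
Delta and Epsilon share a more recent common ancestor with each other than either does with Alpha, so Alpha is the least closely related of the three.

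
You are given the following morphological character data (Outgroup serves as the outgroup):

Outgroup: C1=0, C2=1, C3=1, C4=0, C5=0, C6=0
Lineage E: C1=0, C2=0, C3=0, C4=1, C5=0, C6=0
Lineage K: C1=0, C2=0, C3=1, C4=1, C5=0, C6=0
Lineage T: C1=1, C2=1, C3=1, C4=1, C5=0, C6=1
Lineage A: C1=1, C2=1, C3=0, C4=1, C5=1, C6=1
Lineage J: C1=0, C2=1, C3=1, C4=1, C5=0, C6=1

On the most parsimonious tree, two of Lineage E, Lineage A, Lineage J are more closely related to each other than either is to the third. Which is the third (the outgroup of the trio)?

Character polarity is set by the outgroup: the derived state is whichever differs from the outgroup's state, so for C2, C3 the derived state is '0', and for the remaining characters it is '1'.
Only Lineage A and Lineage T show the derived state '1' for C1, supporting them as a clade.
Only Lineage E and Lineage K show the derived state '0' for C2, supporting them as a clade.
C3 groups Lineage A and Lineage E, which is incompatible with the clades supported by the remaining characters; treating it as convergent (homoplasy) costs fewer steps than any alternative tree.
C4 (derived state '1') is shared by all ingroup taxa — unites the whole ingroup.
C5: derived state '1' in Lineage A only — an autapomorphy, so it tells us nothing about relationships among taxa.
Only Lineage A, Lineage J, and Lineage T show the derived state '1' for C6, supporting them as a clade.
Most parsimonious ingroup topology: ((Lineage E,Lineage K),((Lineage T,Lineage A),Lineage J)).
Lineage A and Lineage J share a more recent common ancestor with each other than either does with Lineage E, so Lineage E is the least closely related of the three.

Lineage E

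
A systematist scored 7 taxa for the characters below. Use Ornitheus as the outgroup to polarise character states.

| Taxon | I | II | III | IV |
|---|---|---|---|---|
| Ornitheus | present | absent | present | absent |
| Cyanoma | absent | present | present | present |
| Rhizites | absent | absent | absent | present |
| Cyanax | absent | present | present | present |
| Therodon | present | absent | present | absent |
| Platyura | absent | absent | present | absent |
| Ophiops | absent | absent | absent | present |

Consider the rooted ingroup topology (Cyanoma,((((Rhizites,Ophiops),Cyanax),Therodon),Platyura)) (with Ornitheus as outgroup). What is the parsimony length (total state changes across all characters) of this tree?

Map each character onto (Cyanoma,((((Rhizites,Ophiops),Cyanax),Therodon),Platyura)) (rooted by Ornitheus) and count the minimum state changes it requires (Fitch parsimony):
I: 2; II: 2; III: 1; IV: 2.
Total tree length = 7.

7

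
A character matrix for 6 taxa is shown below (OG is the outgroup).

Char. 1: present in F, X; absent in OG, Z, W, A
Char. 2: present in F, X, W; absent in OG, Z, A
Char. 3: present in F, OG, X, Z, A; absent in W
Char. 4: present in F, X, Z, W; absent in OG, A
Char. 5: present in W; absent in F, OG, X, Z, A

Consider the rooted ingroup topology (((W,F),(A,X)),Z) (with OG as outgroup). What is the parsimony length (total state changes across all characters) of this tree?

Map each character onto (((W,F),(A,X)),Z) (rooted by OG) and count the minimum state changes it requires (Fitch parsimony):
Char. 1: 2; Char. 2: 2; Char. 3: 1; Char. 4: 2; Char. 5: 1.
Total tree length = 8.

8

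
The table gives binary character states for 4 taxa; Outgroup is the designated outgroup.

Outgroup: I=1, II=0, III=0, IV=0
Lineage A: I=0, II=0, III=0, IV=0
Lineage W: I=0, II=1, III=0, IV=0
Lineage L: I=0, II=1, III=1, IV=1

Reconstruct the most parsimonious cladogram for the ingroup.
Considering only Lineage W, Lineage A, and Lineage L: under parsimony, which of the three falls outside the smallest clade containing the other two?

Lineage A

Character polarity is set by the outgroup: the derived state is whichever differs from the outgroup's state, so for I the derived state is '0', and for the remaining characters it is '1'.
All ingroup taxa share the derived state '0' for I; it defines the ingroup but does not resolve relationships within it.
II (derived state '1') is shared by Lineage L and Lineage W — a synapomorphy uniting that clade.
III (derived state '1') is unique to Lineage L (autapomorphy; uninformative for grouping).
IV (derived state '1') is unique to Lineage L (autapomorphy; uninformative for grouping).
Most parsimonious ingroup topology: (Lineage A,(Lineage W,Lineage L)).
Lineage L and Lineage W share a more recent common ancestor with each other than either does with Lineage A, so Lineage A is the least closely related of the three.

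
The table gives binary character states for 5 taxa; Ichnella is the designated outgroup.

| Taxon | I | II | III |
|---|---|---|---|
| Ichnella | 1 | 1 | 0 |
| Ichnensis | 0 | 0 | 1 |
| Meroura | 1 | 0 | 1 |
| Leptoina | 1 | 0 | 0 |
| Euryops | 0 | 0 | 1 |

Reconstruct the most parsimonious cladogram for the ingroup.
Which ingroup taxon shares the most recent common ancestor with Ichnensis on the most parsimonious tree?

Character polarity is set by the outgroup: the derived state is whichever differs from the outgroup's state, so for I, II the derived state is '0', and for the remaining characters it is '1'.
Only Euryops and Ichnensis show the derived state '0' for I, supporting them as a clade.
II (derived state '0') is shared by all ingroup taxa — unites the whole ingroup.
Only Euryops, Ichnensis, and Meroura show the derived state '1' for III, supporting them as a clade.
Most parsimonious ingroup topology: (((Ichnensis,Euryops),Meroura),Leptoina).
Ichnensis and Euryops form a cherry on this tree, so they are sister taxa.

Euryops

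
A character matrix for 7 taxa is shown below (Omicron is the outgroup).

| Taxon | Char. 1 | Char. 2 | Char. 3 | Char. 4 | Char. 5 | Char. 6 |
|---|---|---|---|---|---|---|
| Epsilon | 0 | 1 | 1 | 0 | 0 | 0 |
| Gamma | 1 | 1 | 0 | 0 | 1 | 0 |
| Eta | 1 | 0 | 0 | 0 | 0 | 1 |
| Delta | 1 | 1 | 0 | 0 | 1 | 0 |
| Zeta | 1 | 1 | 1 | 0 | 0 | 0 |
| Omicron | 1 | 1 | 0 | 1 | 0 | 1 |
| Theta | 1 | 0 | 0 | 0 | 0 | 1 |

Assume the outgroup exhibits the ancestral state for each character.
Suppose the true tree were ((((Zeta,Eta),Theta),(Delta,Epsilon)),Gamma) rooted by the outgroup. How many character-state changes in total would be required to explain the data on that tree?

11

Map each character onto ((((Zeta,Eta),Theta),(Delta,Epsilon)),Gamma) (rooted by Omicron) and count the minimum state changes it requires (Fitch parsimony):
Char. 1: 1; Char. 2: 2; Char. 3: 2; Char. 4: 1; Char. 5: 2; Char. 6: 3.
Total tree length = 11.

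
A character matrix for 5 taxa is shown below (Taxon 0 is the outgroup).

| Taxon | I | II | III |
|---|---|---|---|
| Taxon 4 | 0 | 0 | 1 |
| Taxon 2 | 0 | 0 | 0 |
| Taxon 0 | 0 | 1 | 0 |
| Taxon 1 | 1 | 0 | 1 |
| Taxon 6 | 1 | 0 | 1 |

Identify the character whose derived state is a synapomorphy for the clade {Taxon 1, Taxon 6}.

I

Character polarity is set by the outgroup: the derived state is whichever differs from the outgroup's state, so for II the derived state is '0', and for the remaining characters it is '1'.
I: derived state '1' in Taxon 1 and Taxon 6 only — synapomorphy for {Taxon 1, Taxon 6}.
All ingroup taxa share the derived state '0' for II; it defines the ingroup but does not resolve relationships within it.
III (derived state '1') is shared by Taxon 1, Taxon 4, and Taxon 6 — a synapomorphy uniting that clade.
Most parsimonious ingroup topology: (Taxon 2,(Taxon 4,(Taxon 6,Taxon 1))).
The clade {Taxon 1, Taxon 6} is supported by I: its derived state '1' occurs in exactly those taxa and in no other taxon (including the outgroup).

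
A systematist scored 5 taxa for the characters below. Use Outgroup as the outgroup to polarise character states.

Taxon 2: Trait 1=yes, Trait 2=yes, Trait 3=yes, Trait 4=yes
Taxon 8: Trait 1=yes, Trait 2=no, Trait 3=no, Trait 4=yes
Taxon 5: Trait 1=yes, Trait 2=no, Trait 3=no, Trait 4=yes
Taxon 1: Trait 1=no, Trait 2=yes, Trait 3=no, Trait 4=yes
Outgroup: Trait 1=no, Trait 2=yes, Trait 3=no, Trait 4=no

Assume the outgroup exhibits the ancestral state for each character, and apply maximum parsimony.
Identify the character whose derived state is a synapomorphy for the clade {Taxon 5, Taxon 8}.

Character polarity is set by the outgroup: the derived state is whichever differs from the outgroup's state, so for Trait 2 the derived state is 'no', and for the remaining characters it is 'yes'.
Trait 1 (derived state 'yes') is shared by Taxon 2, Taxon 5, and Taxon 8 — a synapomorphy uniting that clade.
Trait 2 (derived state 'no') is shared by Taxon 5 and Taxon 8 — a synapomorphy uniting that clade.
Trait 3: derived state 'yes' in Taxon 2 only — an autapomorphy, so it tells us nothing about relationships among taxa.
Trait 4 (derived state 'yes') is shared by all ingroup taxa — unites the whole ingroup.
Most parsimonious ingroup topology: ((Taxon 2,(Taxon 5,Taxon 8)),Taxon 1).
The clade {Taxon 5, Taxon 8} is supported by Trait 2: its derived state 'no' occurs in exactly those taxa and in no other taxon (including the outgroup).

Trait 2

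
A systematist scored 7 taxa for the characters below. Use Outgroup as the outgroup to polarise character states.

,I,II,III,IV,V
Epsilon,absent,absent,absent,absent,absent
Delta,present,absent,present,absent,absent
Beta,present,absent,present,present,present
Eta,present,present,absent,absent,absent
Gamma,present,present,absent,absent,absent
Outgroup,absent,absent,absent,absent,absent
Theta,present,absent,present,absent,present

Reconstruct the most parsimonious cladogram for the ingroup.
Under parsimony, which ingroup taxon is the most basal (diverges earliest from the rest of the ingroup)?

Epsilon

The outgroup has state 'absent' for every character, so 'present' is the derived state throughout.
I: derived state 'present' in Beta, Delta, Eta, Gamma, and Theta only — synapomorphy for {Beta, Delta, Eta, Gamma, Theta}.
II (derived state 'present') is shared by Eta and Gamma — a synapomorphy uniting that clade.
Only Beta, Delta, and Theta show the derived state 'present' for III, supporting them as a clade.
IV (derived state 'present') is unique to Beta (autapomorphy; uninformative for grouping).
V (derived state 'present') is shared by Beta and Theta — a synapomorphy uniting that clade.
Most parsimonious ingroup topology: (((Delta,(Beta,Theta)),(Eta,Gamma)),Epsilon).
Epsilon is sister to the clade containing all other ingroup taxa, so it is the earliest-diverging (most basal) ingroup lineage.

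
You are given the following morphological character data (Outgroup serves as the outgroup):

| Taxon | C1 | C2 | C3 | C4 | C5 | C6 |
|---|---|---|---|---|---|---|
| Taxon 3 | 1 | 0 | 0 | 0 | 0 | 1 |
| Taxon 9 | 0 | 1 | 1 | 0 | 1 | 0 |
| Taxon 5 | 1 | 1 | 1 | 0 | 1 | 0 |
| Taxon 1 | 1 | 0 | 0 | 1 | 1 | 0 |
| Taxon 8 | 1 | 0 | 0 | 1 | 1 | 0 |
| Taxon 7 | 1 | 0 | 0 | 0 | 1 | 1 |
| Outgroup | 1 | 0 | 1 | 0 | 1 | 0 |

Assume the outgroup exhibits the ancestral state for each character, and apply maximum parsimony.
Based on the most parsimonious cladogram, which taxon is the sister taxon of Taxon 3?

Character polarity is set by the outgroup: the derived state is whichever differs from the outgroup's state, so for C1, C3, C5 the derived state is '0', and for the remaining characters it is '1'.
C1 (derived state '0') is unique to Taxon 9 (autapomorphy; uninformative for grouping).
C2: derived state '1' in Taxon 5 and Taxon 9 only — synapomorphy for {Taxon 5, Taxon 9}.
C3: derived state '0' in Taxon 1, Taxon 3, Taxon 7, and Taxon 8 only — synapomorphy for {Taxon 1, Taxon 3, Taxon 7, Taxon 8}.
C4 (derived state '1') is shared by Taxon 1 and Taxon 8 — a synapomorphy uniting that clade.
C5: derived state '0' in Taxon 3 only — an autapomorphy, so it tells us nothing about relationships among taxa.
C6 (derived state '1') is shared by Taxon 3 and Taxon 7 — a synapomorphy uniting that clade.
Most parsimonious ingroup topology: (((Taxon 7,Taxon 3),(Taxon 1,Taxon 8)),(Taxon 9,Taxon 5)).
Taxon 3 and Taxon 7 form a cherry on this tree, so they are sister taxa.

Taxon 7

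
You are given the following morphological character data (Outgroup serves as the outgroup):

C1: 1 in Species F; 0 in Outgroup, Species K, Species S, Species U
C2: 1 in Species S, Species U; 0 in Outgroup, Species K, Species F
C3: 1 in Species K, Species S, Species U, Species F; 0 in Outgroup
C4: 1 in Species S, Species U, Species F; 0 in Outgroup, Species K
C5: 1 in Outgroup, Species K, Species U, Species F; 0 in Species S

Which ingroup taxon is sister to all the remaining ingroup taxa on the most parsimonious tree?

Character polarity is set by the outgroup: the derived state is whichever differs from the outgroup's state, so for C5 the derived state is '0', and for the remaining characters it is '1'.
C1 (derived state '1') is unique to Species F (autapomorphy; uninformative for grouping).
Only Species S and Species U show the derived state '1' for C2, supporting them as a clade.
All ingroup taxa share the derived state '1' for C3; it defines the ingroup but does not resolve relationships within it.
C4 (derived state '1') is shared by Species F, Species S, and Species U — a synapomorphy uniting that clade.
C5 (derived state '0') is unique to Species S (autapomorphy; uninformative for grouping).
Most parsimonious ingroup topology: (Species K,((Species S,Species U),Species F)).
Species K is sister to the clade containing all other ingroup taxa, so it is the earliest-diverging (most basal) ingroup lineage.

Species K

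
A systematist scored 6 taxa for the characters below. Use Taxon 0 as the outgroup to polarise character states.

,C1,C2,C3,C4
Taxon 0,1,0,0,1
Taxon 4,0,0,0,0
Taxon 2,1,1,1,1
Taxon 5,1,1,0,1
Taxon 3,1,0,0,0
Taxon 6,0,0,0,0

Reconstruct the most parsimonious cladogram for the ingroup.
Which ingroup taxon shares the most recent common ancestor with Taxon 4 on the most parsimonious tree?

Taxon 6

Character polarity is set by the outgroup: the derived state is whichever differs from the outgroup's state, so for C1, C4 the derived state is '0', and for the remaining characters it is '1'.
C1 (derived state '0') is shared by Taxon 4 and Taxon 6 — a synapomorphy uniting that clade.
Only Taxon 2 and Taxon 5 show the derived state '1' for C2, supporting them as a clade.
C3 (derived state '1') is unique to Taxon 2 (autapomorphy; uninformative for grouping).
C4 (derived state '0') is shared by Taxon 3, Taxon 4, and Taxon 6 — a synapomorphy uniting that clade.
Most parsimonious ingroup topology: (((Taxon 4,Taxon 6),Taxon 3),(Taxon 2,Taxon 5)).
Taxon 4 and Taxon 6 form a cherry on this tree, so they are sister taxa.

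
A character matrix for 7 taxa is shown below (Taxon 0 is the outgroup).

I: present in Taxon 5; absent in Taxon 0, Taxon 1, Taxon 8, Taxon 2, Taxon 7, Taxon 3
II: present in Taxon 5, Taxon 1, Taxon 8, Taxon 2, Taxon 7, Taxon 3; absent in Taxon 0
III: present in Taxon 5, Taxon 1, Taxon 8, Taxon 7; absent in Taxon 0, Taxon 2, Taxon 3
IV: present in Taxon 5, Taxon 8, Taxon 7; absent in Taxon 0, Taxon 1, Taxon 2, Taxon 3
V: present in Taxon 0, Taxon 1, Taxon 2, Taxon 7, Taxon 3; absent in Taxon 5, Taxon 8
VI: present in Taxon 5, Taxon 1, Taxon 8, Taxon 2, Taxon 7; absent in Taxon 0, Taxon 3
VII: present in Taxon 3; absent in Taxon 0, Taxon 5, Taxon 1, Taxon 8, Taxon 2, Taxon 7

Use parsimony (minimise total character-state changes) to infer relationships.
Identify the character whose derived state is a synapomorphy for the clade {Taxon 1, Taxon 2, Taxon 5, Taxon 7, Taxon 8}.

VI

Character polarity is set by the outgroup: the derived state is whichever differs from the outgroup's state, so for V the derived state is 'absent', and for the remaining characters it is 'present'.
I (derived state 'present') is unique to Taxon 5 (autapomorphy; uninformative for grouping).
All ingroup taxa share the derived state 'present' for II; it defines the ingroup but does not resolve relationships within it.
III (derived state 'present') is shared by Taxon 1, Taxon 5, Taxon 7, and Taxon 8 — a synapomorphy uniting that clade.
IV (derived state 'present') is shared by Taxon 5, Taxon 7, and Taxon 8 — a synapomorphy uniting that clade.
Only Taxon 5 and Taxon 8 show the derived state 'absent' for V, supporting them as a clade.
VI: derived state 'present' in Taxon 1, Taxon 2, Taxon 5, Taxon 7, and Taxon 8 only — synapomorphy for {Taxon 1, Taxon 2, Taxon 5, Taxon 7, Taxon 8}.
VII: derived state 'present' in Taxon 3 only — an autapomorphy, so it tells us nothing about relationships among taxa.
Most parsimonious ingroup topology: (((((Taxon 5,Taxon 8),Taxon 7),Taxon 1),Taxon 2),Taxon 3).
The clade {Taxon 1, Taxon 2, Taxon 5, Taxon 7, Taxon 8} is supported by VI: its derived state 'present' occurs in exactly those taxa and in no other taxon (including the outgroup).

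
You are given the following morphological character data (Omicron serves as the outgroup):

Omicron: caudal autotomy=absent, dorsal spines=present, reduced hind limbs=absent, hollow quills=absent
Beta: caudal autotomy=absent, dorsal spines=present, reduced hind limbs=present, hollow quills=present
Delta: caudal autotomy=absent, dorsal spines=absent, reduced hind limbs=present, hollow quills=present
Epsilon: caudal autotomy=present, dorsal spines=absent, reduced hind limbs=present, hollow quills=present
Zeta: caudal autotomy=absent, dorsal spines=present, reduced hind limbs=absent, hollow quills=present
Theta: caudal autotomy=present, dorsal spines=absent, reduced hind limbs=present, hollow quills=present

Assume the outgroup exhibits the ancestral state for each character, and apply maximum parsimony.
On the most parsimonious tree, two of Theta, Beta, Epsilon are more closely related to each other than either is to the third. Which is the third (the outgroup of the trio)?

Beta

Character polarity is set by the outgroup: the derived state is whichever differs from the outgroup's state, so for dorsal spines the derived state is 'absent', and for the remaining characters it is 'present'.
caudal autotomy: derived state 'present' in Epsilon and Theta only — synapomorphy for {Epsilon, Theta}.
dorsal spines: derived state 'absent' in Delta, Epsilon, and Theta only — synapomorphy for {Delta, Epsilon, Theta}.
reduced hind limbs (derived state 'present') is shared by Beta, Delta, Epsilon, and Theta — a synapomorphy uniting that clade.
All ingroup taxa share the derived state 'present' for hollow quills; it defines the ingroup but does not resolve relationships within it.
Most parsimonious ingroup topology: ((Beta,(Delta,(Epsilon,Theta))),Zeta).
Epsilon and Theta share a more recent common ancestor with each other than either does with Beta, so Beta is the least closely related of the three.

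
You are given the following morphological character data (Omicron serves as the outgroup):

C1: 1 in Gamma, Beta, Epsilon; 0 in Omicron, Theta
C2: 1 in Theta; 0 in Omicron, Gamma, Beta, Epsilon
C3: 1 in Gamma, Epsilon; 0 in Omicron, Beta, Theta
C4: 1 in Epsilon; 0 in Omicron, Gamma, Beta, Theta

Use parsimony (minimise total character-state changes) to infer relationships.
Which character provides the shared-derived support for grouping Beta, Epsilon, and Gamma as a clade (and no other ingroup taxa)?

C1

The outgroup has state '0' for every character, so '1' is the derived state throughout.
Only Beta, Epsilon, and Gamma show the derived state '1' for C1, supporting them as a clade.
C2 (derived state '1') is unique to Theta (autapomorphy; uninformative for grouping).
C3: derived state '1' in Epsilon and Gamma only — synapomorphy for {Epsilon, Gamma}.
C4 (derived state '1') is unique to Epsilon (autapomorphy; uninformative for grouping).
Most parsimonious ingroup topology: (((Gamma,Epsilon),Beta),Theta).
The clade {Beta, Epsilon, Gamma} is supported by C1: its derived state '1' occurs in exactly those taxa and in no other taxon (including the outgroup).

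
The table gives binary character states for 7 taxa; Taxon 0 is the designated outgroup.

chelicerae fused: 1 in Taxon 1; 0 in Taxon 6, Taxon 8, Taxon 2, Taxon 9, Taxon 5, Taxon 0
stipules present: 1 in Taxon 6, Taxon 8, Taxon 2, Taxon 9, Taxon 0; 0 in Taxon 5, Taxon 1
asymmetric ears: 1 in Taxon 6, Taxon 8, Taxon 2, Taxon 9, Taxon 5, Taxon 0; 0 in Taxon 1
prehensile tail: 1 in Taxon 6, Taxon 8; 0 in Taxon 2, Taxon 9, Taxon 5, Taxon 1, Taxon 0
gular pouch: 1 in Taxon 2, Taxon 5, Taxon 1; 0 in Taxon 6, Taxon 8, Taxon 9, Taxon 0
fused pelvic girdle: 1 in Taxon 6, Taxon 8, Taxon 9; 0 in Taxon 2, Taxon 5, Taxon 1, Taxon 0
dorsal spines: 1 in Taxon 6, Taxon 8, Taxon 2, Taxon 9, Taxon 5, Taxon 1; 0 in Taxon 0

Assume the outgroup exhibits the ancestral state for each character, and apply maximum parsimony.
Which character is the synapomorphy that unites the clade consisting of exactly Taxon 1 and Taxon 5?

Character polarity is set by the outgroup: the derived state is whichever differs from the outgroup's state, so for stipules present, asymmetric ears the derived state is '0', and for the remaining characters it is '1'.
chelicerae fused (derived state '1') is unique to Taxon 1 (autapomorphy; uninformative for grouping).
stipules present (derived state '0') is shared by Taxon 1 and Taxon 5 — a synapomorphy uniting that clade.
asymmetric ears: derived state '0' in Taxon 1 only — an autapomorphy, so it tells us nothing about relationships among taxa.
prehensile tail: derived state '1' in Taxon 6 and Taxon 8 only — synapomorphy for {Taxon 6, Taxon 8}.
gular pouch: derived state '1' in Taxon 1, Taxon 2, and Taxon 5 only — synapomorphy for {Taxon 1, Taxon 2, Taxon 5}.
Only Taxon 6, Taxon 8, and Taxon 9 show the derived state '1' for fused pelvic girdle, supporting them as a clade.
dorsal spines (derived state '1') is shared by all ingroup taxa — unites the whole ingroup.
Most parsimonious ingroup topology: ((Taxon 9,(Taxon 8,Taxon 6)),(Taxon 2,(Taxon 1,Taxon 5))).
The clade {Taxon 1, Taxon 5} is supported by stipules present: its derived state '0' occurs in exactly those taxa and in no other taxon (including the outgroup).

stipules present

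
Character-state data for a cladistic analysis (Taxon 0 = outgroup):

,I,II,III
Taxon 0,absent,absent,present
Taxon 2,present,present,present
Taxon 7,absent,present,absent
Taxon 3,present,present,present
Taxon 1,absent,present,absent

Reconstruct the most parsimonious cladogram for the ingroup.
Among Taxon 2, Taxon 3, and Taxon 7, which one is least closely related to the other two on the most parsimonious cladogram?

Character polarity is set by the outgroup: the derived state is whichever differs from the outgroup's state, so for III the derived state is 'absent', and for the remaining characters it is 'present'.
I: derived state 'present' in Taxon 2 and Taxon 3 only — synapomorphy for {Taxon 2, Taxon 3}.
II (derived state 'present') is shared by all ingroup taxa — unites the whole ingroup.
III: derived state 'absent' in Taxon 1 and Taxon 7 only — synapomorphy for {Taxon 1, Taxon 7}.
Most parsimonious ingroup topology: ((Taxon 2,Taxon 3),(Taxon 7,Taxon 1)).
Taxon 3 and Taxon 2 share a more recent common ancestor with each other than either does with Taxon 7, so Taxon 7 is the least closely related of the three.

Taxon 7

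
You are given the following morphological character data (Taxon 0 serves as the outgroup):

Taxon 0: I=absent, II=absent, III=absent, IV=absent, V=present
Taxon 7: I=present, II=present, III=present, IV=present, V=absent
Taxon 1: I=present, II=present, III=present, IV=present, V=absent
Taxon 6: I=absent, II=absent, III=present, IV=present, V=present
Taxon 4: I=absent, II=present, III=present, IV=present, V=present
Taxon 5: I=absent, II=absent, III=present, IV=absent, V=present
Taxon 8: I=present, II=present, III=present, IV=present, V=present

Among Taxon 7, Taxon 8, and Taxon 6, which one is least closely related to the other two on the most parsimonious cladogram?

Taxon 6

Character polarity is set by the outgroup: the derived state is whichever differs from the outgroup's state, so for V the derived state is 'absent', and for the remaining characters it is 'present'.
I (derived state 'present') is shared by Taxon 1, Taxon 7, and Taxon 8 — a synapomorphy uniting that clade.
II (derived state 'present') is shared by Taxon 1, Taxon 4, Taxon 7, and Taxon 8 — a synapomorphy uniting that clade.
III (derived state 'present') is shared by all ingroup taxa — unites the whole ingroup.
Only Taxon 1, Taxon 4, Taxon 6, Taxon 7, and Taxon 8 show the derived state 'present' for IV, supporting them as a clade.
V: derived state 'absent' in Taxon 1 and Taxon 7 only — synapomorphy for {Taxon 1, Taxon 7}.
Most parsimonious ingroup topology: (((((Taxon 7,Taxon 1),Taxon 8),Taxon 4),Taxon 6),Taxon 5).
Taxon 7 and Taxon 8 share a more recent common ancestor with each other than either does with Taxon 6, so Taxon 6 is the least closely related of the three.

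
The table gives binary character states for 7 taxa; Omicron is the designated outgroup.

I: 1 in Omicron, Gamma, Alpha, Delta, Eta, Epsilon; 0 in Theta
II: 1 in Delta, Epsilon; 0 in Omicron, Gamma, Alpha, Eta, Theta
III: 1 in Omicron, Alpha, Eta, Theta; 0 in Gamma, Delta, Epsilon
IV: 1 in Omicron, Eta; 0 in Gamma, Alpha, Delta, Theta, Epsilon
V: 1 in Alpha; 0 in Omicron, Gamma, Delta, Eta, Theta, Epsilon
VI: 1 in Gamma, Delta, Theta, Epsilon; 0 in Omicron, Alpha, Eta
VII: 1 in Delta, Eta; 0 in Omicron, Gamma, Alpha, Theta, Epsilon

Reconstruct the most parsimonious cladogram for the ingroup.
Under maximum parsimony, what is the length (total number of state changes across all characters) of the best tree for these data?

8

Character polarity is set by the outgroup: the derived state is whichever differs from the outgroup's state, so for I, III, IV the derived state is '0', and for the remaining characters it is '1'.
I (derived state '0') is unique to Theta (autapomorphy; uninformative for grouping).
Only Delta and Epsilon show the derived state '1' for II, supporting them as a clade.
III (derived state '0') is shared by Delta, Epsilon, and Gamma — a synapomorphy uniting that clade.
IV (derived state '0') is shared by Alpha, Delta, Epsilon, Gamma, and Theta — a synapomorphy uniting that clade.
V: derived state '1' in Alpha only — an autapomorphy, so it tells us nothing about relationships among taxa.
VI: derived state '1' in Delta, Epsilon, Gamma, and Theta only — synapomorphy for {Delta, Epsilon, Gamma, Theta}.
VII groups Delta and Eta, which is incompatible with the clades supported by the remaining characters; treating it as convergent (homoplasy) costs fewer steps than any alternative tree.
Most parsimonious ingroup topology: ((((Gamma,(Delta,Epsilon)),Theta),Alpha),Eta).
Changes per character on this tree: I: 1; II: 1; III: 1; IV: 1; V: 1; VI: 1; VII: 2.
Total = 8.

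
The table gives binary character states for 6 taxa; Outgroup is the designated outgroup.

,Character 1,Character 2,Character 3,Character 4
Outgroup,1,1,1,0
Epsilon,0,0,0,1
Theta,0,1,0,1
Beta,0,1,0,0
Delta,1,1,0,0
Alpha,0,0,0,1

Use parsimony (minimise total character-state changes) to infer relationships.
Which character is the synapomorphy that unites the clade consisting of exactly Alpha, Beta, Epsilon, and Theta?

Character polarity is set by the outgroup: the derived state is whichever differs from the outgroup's state, so for Character 1, Character 2, Character 3 the derived state is '0', and for the remaining characters it is '1'.
Character 1: derived state '0' in Alpha, Beta, Epsilon, and Theta only — synapomorphy for {Alpha, Beta, Epsilon, Theta}.
Character 2: derived state '0' in Alpha and Epsilon only — synapomorphy for {Alpha, Epsilon}.
All ingroup taxa share the derived state '0' for Character 3; it defines the ingroup but does not resolve relationships within it.
Character 4 (derived state '1') is shared by Alpha, Epsilon, and Theta — a synapomorphy uniting that clade.
Most parsimonious ingroup topology: ((((Epsilon,Alpha),Theta),Beta),Delta).
The clade {Alpha, Beta, Epsilon, Theta} is supported by Character 1: its derived state '0' occurs in exactly those taxa and in no other taxon (including the outgroup).

Character 1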